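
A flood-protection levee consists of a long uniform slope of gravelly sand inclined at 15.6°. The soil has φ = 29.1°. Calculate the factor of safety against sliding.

FS = 1.99

For a dry cohesionless infinite slope the factor of safety is FS = tanφ / tanβ.
FS = tan29.1° / tan15.6° = 0.5566 / 0.2792 = 1.993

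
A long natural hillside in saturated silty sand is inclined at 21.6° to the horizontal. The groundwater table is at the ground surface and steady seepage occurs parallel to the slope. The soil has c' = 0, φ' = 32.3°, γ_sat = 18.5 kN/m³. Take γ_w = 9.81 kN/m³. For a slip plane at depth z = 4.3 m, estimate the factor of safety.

FS = 0.75

With seepage parallel to the slope and the water table at the surface, the effective normal stress on the slip plane uses the buoyant unit weight γ' = γ_sat − γ_w while the driving shear stress uses γ_sat:
FS = [c' + γ' z cos²β tanφ'] / [γ_sat z sinβ cosβ]
(For c' = 0 this reduces to FS = (γ'/γ_sat)·tanφ'/tanβ.)
γ' = 18.5 − 9.81 = 8.69 kN/m³
Numerator = 0.0 + 8.69·4.3·cos²21.6°·tan32.3° = 0.0 + 8.69·4.3·0.8645·0.6322 = 20.421 kPa
Denominator = 18.5·4.3·sin21.6°·cos21.6° = 18.5·4.3·0.3681·0.9298 = 27.228 kPa
FS = 20.421 / 27.228 = 0.750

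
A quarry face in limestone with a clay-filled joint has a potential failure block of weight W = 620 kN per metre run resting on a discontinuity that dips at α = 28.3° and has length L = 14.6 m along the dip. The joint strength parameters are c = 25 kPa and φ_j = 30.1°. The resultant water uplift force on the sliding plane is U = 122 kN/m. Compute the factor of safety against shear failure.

Resolving the block weight along and normal to the plane and applying the Mohr–Coulomb strength on the joint:
N' = W cosα − U = 620·cos28.3° − 122 = 423.9 kN/m
Driving force T = W sinα = 620·sin28.3° = 293.9 kN/m
Resisting force R = c·L + N'·tanφ_j = 25·14.6 + 423.9·tan30.1° = 365.0 + 245.7 = 610.7 kN/m
FS = R / T = 610.7 / 293.9 = 2.078

FS = 2.08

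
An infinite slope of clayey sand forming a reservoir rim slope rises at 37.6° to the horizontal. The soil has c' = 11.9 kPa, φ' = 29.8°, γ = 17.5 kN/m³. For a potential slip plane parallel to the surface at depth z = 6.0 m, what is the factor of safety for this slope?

FS = 0.98

For an infinite slope with a slip plane parallel to the surface (no pore pressure): FS = [c' + γz cos²β tanφ'] / [γz sinβ cosβ].
γz = 17.5·6.0 = 105.00 kN/m²
Numerator = 11.9 + 105.00·cos²37.6°·tan29.8° = 11.9 + 105.00·0.6277·0.5727 = 49.648 kPa
Denominator = 105.00·sin37.6°·cos37.6° = 105.00·0.6101·0.7923 = 50.758 kPa
FS = 49.648 / 50.758 = 0.978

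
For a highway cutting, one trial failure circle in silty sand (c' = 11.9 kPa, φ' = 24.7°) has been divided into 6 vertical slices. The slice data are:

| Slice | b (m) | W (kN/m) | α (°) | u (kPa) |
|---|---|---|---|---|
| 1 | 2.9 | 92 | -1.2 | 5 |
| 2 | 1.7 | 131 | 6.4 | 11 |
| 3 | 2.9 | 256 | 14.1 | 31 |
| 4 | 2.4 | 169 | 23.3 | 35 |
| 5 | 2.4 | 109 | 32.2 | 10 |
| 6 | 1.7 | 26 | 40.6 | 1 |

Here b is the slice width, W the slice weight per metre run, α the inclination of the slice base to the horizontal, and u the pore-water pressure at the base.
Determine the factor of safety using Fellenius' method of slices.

FS = 1.88

Ordinary method of slices: FS = Σ[c'·Δl_i + (W_i cosα_i − u_i·Δl_i)·tanφ'] / Σ W_i sinα_i, with Δl_i = b_i / cosα_i.
Slice 1: Δl = 2.9/cos(-1.2°) = 2.901 m; N'_1 = 92·cos(-1.2°) − 5·2.901 = 77.5; c'Δl = 34.52; W sinα = -1.9
Slice 2: Δl = 1.7/cos6.4° = 1.711 m; N'_2 = 131·cos6.4° − 11·1.711 = 111.4; c'Δl = 20.36; W sinα = 14.6
Slice 3: Δl = 2.9/cos14.1° = 2.990 m; N'_3 = 256·cos14.1° − 31·2.990 = 155.6; c'Δl = 35.58; W sinα = 62.4
Slice 4: Δl = 2.4/cos23.3° = 2.613 m; N'_4 = 169·cos23.3° − 35·2.613 = 63.8; c'Δl = 31.10; W sinα = 66.8
Slice 5: Δl = 2.4/cos32.2° = 2.836 m; N'_5 = 109·cos32.2° − 10·2.836 = 63.9; c'Δl = 33.75; W sinα = 58.1
Slice 6: Δl = 1.7/cos40.6° = 2.239 m; N'_6 = 26·cos40.6° − 1·2.239 = 17.5; c'Δl = 26.64; W sinα = 16.9
Σc'Δl = 181.9 kN/m; ΣN' = 489.6 kN/m; ΣW sinα = 216.9 kN/m
Resisting = 181.9 + 489.6·tan24.7° = 181.9 + 225.2 = 407.1 kN/m
FS = 407.1 / 216.9 = 1.877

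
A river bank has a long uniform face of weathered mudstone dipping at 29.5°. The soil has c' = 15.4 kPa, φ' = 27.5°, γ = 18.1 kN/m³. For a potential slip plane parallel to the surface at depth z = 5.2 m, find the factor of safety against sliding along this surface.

FS = 1.30

For an infinite slope with a slip plane parallel to the surface (no pore pressure): FS = [c' + γz cos²β tanφ'] / [γz sinβ cosβ].
γz = 18.1·5.2 = 94.12 kN/m²
Numerator = 15.4 + 94.12·cos²29.5°·tan27.5° = 15.4 + 94.12·0.7575·0.5206 = 52.515 kPa
Denominator = 94.12·sin29.5°·cos29.5° = 94.12·0.4924·0.8704 = 40.338 kPa
FS = 52.515 / 40.338 = 1.302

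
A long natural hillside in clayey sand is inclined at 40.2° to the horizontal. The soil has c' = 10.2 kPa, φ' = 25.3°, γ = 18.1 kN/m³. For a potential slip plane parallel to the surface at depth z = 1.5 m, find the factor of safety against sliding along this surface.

FS = 1.32

For an infinite slope with a slip plane parallel to the surface (no pore pressure): FS = [c' + γz cos²β tanφ'] / [γz sinβ cosβ].
γz = 18.1·1.5 = 27.15 kN/m²
Numerator = 10.2 + 27.15·cos²40.2°·tan25.3° = 10.2 + 27.15·0.5834·0.4727 = 17.687 kPa
Denominator = 27.15·sin40.2°·cos40.2° = 27.15·0.6455·0.7638 = 13.385 kPa
FS = 17.687 / 13.385 = 1.321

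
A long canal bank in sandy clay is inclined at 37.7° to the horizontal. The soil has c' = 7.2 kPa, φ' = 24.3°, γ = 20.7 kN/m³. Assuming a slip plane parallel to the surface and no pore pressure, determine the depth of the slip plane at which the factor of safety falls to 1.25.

z = 1.08 m

Setting FS = 1.25 in FS = [c' + γz cos²β tanφ'] / [γz sinβ cosβ] and solving for z:
z = c' / [γ cosβ (FS·sinβ − cosβ·tanφ')]
  = 7.2 / [20.7·cos37.7°·(1.25·sin37.7° − cos37.7°·tan24.3°)]
  = 7.2 / [20.7·0.7912·(1.25·0.6115 − 0.7912·0.4515)]
  = 7.2 / 6.6686 = 1.080 m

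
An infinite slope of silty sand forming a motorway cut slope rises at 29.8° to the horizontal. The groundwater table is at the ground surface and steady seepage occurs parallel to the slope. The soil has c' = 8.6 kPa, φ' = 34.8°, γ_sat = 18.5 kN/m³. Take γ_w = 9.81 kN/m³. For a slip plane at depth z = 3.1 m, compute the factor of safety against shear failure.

FS = 0.92

With seepage parallel to the slope and the water table at the surface, the effective normal stress on the slip plane uses the buoyant unit weight γ' = γ_sat − γ_w while the driving shear stress uses γ_sat:
FS = [c' + γ' z cos²β tanφ'] / [γ_sat z sinβ cosβ]
γ' = 18.5 − 9.81 = 8.69 kN/m³
Numerator = 8.6 + 8.69·3.1·cos²29.8°·tan34.8° = 8.6 + 8.69·3.1·0.7530·0.6950 = 22.699 kPa
Denominator = 18.5·3.1·sin29.8°·cos29.8° = 18.5·3.1·0.4970·0.8678 = 24.733 kPa
FS = 22.699 / 24.733 = 0.918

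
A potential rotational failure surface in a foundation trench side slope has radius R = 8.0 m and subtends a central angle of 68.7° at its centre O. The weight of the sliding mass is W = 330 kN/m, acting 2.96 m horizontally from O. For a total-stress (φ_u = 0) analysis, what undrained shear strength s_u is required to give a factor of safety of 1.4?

s_u = 17.8 kPa

FS = s_u·L_a·R / (W·d), so s_u = FS·W·d / (L_a·R).
Arc length L_a = R·θ = 8.0·(68.7°·π/180) = 8.0·1.1990 = 9.59 m
s_u = 1.4·330·2.96 / (9.59·8.0) = 1367.5 / 76.74 = 17.82 kPa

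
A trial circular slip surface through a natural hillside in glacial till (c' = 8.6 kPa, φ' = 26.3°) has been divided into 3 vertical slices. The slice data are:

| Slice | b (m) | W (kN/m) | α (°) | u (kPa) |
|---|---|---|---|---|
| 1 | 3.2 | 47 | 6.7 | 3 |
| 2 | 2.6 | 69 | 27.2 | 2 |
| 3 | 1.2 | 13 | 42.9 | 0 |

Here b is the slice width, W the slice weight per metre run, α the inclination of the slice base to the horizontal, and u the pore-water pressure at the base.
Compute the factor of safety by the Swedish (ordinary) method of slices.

FS = 2.56

Ordinary method of slices: FS = Σ[c'·Δl_i + (W_i cosα_i − u_i·Δl_i)·tanφ'] / Σ W_i sinα_i, with Δl_i = b_i / cosα_i.
Slice 1: Δl = 3.2/cos6.7° = 3.222 m; N'_1 = 47·cos6.7° − 3·3.222 = 37.0; c'Δl = 27.71; W sinα = 5.5
Slice 2: Δl = 2.6/cos27.2° = 2.923 m; N'_2 = 69·cos27.2° − 2·2.923 = 55.5; c'Δl = 25.14; W sinα = 31.5
Slice 3: Δl = 1.2/cos42.9° = 1.638 m; N'_3 = 13·cos42.9° − 0·1.638 = 9.5; c'Δl = 14.09; W sinα = 8.8
Σc'Δl = 66.9 kN/m; ΣN' = 102.1 kN/m; ΣW sinα = 45.9 kN/m
Resisting = 66.9 + 102.1·tan26.3° = 66.9 + 50.4 = 117.4 kN/m
FS = 117.4 / 45.9 = 2.559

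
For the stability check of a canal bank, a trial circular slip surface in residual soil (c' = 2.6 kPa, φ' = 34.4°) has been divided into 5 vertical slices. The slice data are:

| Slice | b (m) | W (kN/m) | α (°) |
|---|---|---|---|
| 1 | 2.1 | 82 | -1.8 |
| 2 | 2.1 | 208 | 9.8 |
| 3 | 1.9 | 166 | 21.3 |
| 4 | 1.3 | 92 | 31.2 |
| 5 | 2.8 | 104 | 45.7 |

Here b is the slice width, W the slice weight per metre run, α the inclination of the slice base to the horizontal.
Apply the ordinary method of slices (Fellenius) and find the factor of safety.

Ordinary method of slices: FS = Σ[c'·Δl_i + (W_i cosα_i)·tanφ'] / Σ W_i sinα_i, with Δl_i = b_i / cosα_i.
Slice 1: Δl = 2.1/cos(-1.8°) = 2.101 m; N'_1 = 82·cos(-1.8°) = 82.0; c'Δl = 5.46; W sinα = -2.6
Slice 2: Δl = 2.1/cos9.8° = 2.131 m; N'_2 = 208·cos9.8° = 205.0; c'Δl = 5.54; W sinα = 35.4
Slice 3: Δl = 1.9/cos21.3° = 2.039 m; N'_3 = 166·cos21.3° = 154.7; c'Δl = 5.30; W sinα = 60.3
Slice 4: Δl = 1.3/cos31.2° = 1.520 m; N'_4 = 92·cos31.2° = 78.7; c'Δl = 3.95; W sinα = 47.7
Slice 5: Δl = 2.8/cos45.7° = 4.009 m; N'_5 = 104·cos45.7° = 72.6; c'Δl = 10.42; W sinα = 74.4
Σc'Δl = 30.7 kN/m; ΣN' = 592.9 kN/m; ΣW sinα = 215.2 kN/m
Resisting = 30.7 + 592.9·tan34.4° = 30.7 + 406.0 = 436.7 kN/m
FS = 436.7 / 215.2 = 2.029

FS = 2.03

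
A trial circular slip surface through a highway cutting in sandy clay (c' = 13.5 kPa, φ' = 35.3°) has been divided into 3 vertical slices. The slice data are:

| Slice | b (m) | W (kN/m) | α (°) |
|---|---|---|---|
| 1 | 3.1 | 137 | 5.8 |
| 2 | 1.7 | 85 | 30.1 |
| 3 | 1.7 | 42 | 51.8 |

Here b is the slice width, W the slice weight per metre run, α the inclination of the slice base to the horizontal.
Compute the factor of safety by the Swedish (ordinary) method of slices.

Ordinary method of slices: FS = Σ[c'·Δl_i + (W_i cosα_i)·tanφ'] / Σ W_i sinα_i, with Δl_i = b_i / cosα_i.
Slice 1: Δl = 3.1/cos5.8° = 3.116 m; N'_1 = 137·cos5.8° = 136.3; c'Δl = 42.07; W sinα = 13.8
Slice 2: Δl = 1.7/cos30.1° = 1.965 m; N'_2 = 85·cos30.1° = 73.5; c'Δl = 26.53; W sinα = 42.6
Slice 3: Δl = 1.7/cos51.8° = 2.749 m; N'_3 = 42·cos51.8° = 26.0; c'Δl = 37.11; W sinα = 33.0
Σc'Δl = 105.7 kN/m; ΣN' = 235.8 kN/m; ΣW sinα = 89.5 kN/m
Resisting = 105.7 + 235.8·tan35.3° = 105.7 + 167.0 = 272.7 kN/m
FS = 272.7 / 89.5 = 3.047

FS = 3.05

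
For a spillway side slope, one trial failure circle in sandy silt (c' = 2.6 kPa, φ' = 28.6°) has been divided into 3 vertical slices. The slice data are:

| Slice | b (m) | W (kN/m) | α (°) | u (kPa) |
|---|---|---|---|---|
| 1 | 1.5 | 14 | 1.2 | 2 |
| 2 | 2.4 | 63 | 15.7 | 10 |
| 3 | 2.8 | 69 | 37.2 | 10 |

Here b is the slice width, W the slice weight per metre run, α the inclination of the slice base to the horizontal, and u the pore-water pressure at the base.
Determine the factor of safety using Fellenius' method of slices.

Ordinary method of slices: FS = Σ[c'·Δl_i + (W_i cosα_i − u_i·Δl_i)·tanφ'] / Σ W_i sinα_i, with Δl_i = b_i / cosα_i.
Slice 1: Δl = 1.5/cos1.2° = 1.500 m; N'_1 = 14·cos1.2° − 2·1.500 = 11.0; c'Δl = 3.90; W sinα = 0.3
Slice 2: Δl = 2.4/cos15.7° = 2.493 m; N'_2 = 63·cos15.7° − 10·2.493 = 35.7; c'Δl = 6.48; W sinα = 17.0
Slice 3: Δl = 2.8/cos37.2° = 3.515 m; N'_3 = 69·cos37.2° − 10·3.515 = 19.8; c'Δl = 9.14; W sinα = 41.7
Σc'Δl = 19.5 kN/m; ΣN' = 66.5 kN/m; ΣW sinα = 59.1 kN/m
Resisting = 19.5 + 66.5·tan28.6° = 19.5 + 36.3 = 55.8 kN/m
FS = 55.8 / 59.1 = 0.945

FS = 0.94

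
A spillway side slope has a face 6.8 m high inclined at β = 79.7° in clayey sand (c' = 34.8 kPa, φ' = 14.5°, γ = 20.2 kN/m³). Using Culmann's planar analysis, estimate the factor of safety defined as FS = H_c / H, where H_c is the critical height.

FS = 1.66

H_c = (4c'/γ) · sinβ cosφ' / [1 − cos(β − φ')]
    = (4·34.8/20.2) · sin79.7°·cos14.5° / [1 − cos65.2°]
    = 6.891 · 0.9525 / 0.5805 = 11.31 m
FS = H_c / H = 11.31 / 6.8 = 1.663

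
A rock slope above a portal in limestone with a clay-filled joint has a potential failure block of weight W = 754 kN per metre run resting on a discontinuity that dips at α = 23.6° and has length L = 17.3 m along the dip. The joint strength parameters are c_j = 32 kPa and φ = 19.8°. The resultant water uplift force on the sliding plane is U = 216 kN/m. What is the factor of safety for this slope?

FS = 2.40

Resolving the block weight along and normal to the plane and applying the Mohr–Coulomb strength on the joint:
N' = W cosα − U = 754·cos23.6° − 216 = 474.9 kN/m
Driving force T = W sinα = 754·sin23.6° = 301.9 kN/m
Resisting force R = c_j·L + N'·tanφ = 32·17.3 + 474.9·tan19.8° = 553.6 + 171.0 = 724.6 kN/m
FS = R / T = 724.6 / 301.9 = 2.400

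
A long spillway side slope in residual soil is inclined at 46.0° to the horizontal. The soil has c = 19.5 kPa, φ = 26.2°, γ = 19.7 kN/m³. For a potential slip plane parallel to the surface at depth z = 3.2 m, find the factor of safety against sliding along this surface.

For an infinite slope with a slip plane parallel to the surface (no pore pressure): FS = [c + γz cos²β tanφ] / [γz sinβ cosβ].
γz = 19.7·3.2 = 63.04 kN/m²
Numerator = 19.5 + 63.04·cos²46.0°·tan26.2° = 19.5 + 63.04·0.4826·0.4921 = 34.468 kPa
Denominator = 63.04·sin46.0°·cos46.0° = 63.04·0.7193·0.6947 = 31.501 kPa
FS = 34.468 / 31.501 = 1.094

FS = 1.09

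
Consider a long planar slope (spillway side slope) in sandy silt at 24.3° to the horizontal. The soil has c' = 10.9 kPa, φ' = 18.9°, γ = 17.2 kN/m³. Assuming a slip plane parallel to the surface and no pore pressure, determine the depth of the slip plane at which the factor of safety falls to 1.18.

z = 4.01 m

Setting FS = 1.18 in FS = [c' + γz cos²β tanφ'] / [γz sinβ cosβ] and solving for z:
z = c' / [γ cosβ (FS·sinβ − cosβ·tanφ')]
  = 10.9 / [17.2·cos24.3°·(1.18·sin24.3° − cos24.3°·tan18.9°)]
  = 10.9 / [17.2·0.9114·(1.18·0.4115 − 0.9114·0.3424)]
  = 10.9 / 2.7205 = 4.007 m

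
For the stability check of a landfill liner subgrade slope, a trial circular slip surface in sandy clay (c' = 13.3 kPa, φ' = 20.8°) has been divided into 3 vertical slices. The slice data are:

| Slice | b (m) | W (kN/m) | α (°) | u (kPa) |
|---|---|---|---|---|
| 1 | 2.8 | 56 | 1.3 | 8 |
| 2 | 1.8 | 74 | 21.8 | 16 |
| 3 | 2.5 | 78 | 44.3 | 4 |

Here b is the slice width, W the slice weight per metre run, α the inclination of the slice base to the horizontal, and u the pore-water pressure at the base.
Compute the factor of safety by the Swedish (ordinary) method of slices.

Ordinary method of slices: FS = Σ[c'·Δl_i + (W_i cosα_i − u_i·Δl_i)·tanφ'] / Σ W_i sinα_i, with Δl_i = b_i / cosα_i.
Slice 1: Δl = 2.8/cos1.3° = 2.801 m; N'_1 = 56·cos1.3° − 8·2.801 = 33.6; c'Δl = 37.25; W sinα = 1.3
Slice 2: Δl = 1.8/cos21.8° = 1.939 m; N'_2 = 74·cos21.8° − 16·1.939 = 37.7; c'Δl = 25.78; W sinα = 27.5
Slice 3: Δl = 2.5/cos44.3° = 3.493 m; N'_3 = 78·cos44.3° − 4·3.493 = 41.9; c'Δl = 46.46; W sinα = 54.5
Σc'Δl = 109.5 kN/m; ΣN' = 113.1 kN/m; ΣW sinα = 83.2 kN/m
Resisting = 109.5 + 113.1·tan20.8° = 109.5 + 43.0 = 152.5 kN/m
FS = 152.5 / 83.2 = 1.832

FS = 1.83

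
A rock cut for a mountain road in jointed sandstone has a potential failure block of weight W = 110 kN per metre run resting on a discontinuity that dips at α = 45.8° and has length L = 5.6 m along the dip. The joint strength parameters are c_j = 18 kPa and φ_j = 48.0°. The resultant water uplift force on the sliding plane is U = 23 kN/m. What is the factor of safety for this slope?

Resolving the block weight along and normal to the plane and applying the Mohr–Coulomb strength on the joint:
N' = W cosα − U = 110·cos45.8° − 23 = 53.7 kN/m
Driving force T = W sinα = 110·sin45.8° = 78.9 kN/m
Resisting force R = c_j·L + N'·tanφ_j = 18·5.6 + 53.7·tan48.0° = 100.8 + 59.6 = 160.4 kN/m
FS = R / T = 160.4 / 78.9 = 2.034

FS = 2.03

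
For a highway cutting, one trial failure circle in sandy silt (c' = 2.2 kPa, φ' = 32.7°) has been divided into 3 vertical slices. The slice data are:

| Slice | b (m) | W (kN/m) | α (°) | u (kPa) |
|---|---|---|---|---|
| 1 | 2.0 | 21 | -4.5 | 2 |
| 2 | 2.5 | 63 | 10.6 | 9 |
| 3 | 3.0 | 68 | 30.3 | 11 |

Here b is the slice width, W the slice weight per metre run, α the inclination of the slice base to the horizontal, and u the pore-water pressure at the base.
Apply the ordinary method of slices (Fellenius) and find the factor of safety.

Ordinary method of slices: FS = Σ[c'·Δl_i + (W_i cosα_i − u_i·Δl_i)·tanφ'] / Σ W_i sinα_i, with Δl_i = b_i / cosα_i.
Slice 1: Δl = 2.0/cos(-4.5°) = 2.006 m; N'_1 = 21·cos(-4.5°) − 2·2.006 = 16.9; c'Δl = 4.41; W sinα = -1.6
Slice 2: Δl = 2.5/cos10.6° = 2.543 m; N'_2 = 63·cos10.6° − 9·2.543 = 39.0; c'Δl = 5.60; W sinα = 11.6
Slice 3: Δl = 3.0/cos30.3° = 3.475 m; N'_3 = 68·cos30.3° − 11·3.475 = 20.5; c'Δl = 7.64; W sinα = 34.3
Σc'Δl = 17.7 kN/m; ΣN' = 76.4 kN/m; ΣW sinα = 44.2 kN/m
Resisting = 17.7 + 76.4·tan32.7° = 17.7 + 49.1 = 66.7 kN/m
FS = 66.7 / 44.2 = 1.508

FS = 1.51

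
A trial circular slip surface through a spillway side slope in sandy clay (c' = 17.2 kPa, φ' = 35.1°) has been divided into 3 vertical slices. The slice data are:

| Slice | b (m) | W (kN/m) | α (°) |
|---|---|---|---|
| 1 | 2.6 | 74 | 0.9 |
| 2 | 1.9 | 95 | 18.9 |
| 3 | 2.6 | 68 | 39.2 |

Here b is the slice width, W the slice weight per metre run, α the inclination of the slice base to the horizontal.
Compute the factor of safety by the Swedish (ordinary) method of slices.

FS = 3.86

Ordinary method of slices: FS = Σ[c'·Δl_i + (W_i cosα_i)·tanφ'] / Σ W_i sinα_i, with Δl_i = b_i / cosα_i.
Slice 1: Δl = 2.6/cos0.9° = 2.600 m; N'_1 = 74·cos0.9° = 74.0; c'Δl = 44.73; W sinα = 1.2
Slice 2: Δl = 1.9/cos18.9° = 2.008 m; N'_2 = 95·cos18.9° = 89.9; c'Δl = 34.54; W sinα = 30.8
Slice 3: Δl = 2.6/cos39.2° = 3.355 m; N'_3 = 68·cos39.2° = 52.7; c'Δl = 57.71; W sinα = 43.0
Σc'Δl = 137.0 kN/m; ΣN' = 216.6 kN/m; ΣW sinα = 74.9 kN/m
Resisting = 137.0 + 216.6·tan35.1° = 137.0 + 152.2 = 289.2 kN/m
FS = 289.2 / 74.9 = 3.860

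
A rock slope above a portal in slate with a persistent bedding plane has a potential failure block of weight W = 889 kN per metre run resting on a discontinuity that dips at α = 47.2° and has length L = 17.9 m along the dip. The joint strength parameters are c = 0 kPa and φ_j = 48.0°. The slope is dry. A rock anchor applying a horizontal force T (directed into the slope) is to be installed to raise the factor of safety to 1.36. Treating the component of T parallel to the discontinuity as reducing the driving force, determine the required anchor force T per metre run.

T = 124 kN/m

Resolving forces along and normal to the sliding plane, with the horizontal anchor force T adding T·sinα to the effective normal force and T·cosα acting up the plane against the driving force:
FS = [cL + (W cosα + T sinα) tanφ_j] / [W sinα − T cosα]
Without the anchor: N' = 604.0 kN/m, driving T_d = 652.3 kN/m, resisting R = 0·17.9 + 604.0·tan48.0° = 670.8 kN/m, FS = 1.03.
Setting FS = 1.36 and solving for T:
1.36·(652.3 − T cos47.2°) = 670.8 + T sin47.2°·tan48.0°
T·(sin47.2°·tan48.0° + 1.36·cos47.2°) = 1.36·652.3 − 670.8
T·(0.7337·1.1106 + 1.36·0.6794) = 887.1 − 670.8 = 216.3
T·1.7389 = 216.3
T = 124.4 kN/m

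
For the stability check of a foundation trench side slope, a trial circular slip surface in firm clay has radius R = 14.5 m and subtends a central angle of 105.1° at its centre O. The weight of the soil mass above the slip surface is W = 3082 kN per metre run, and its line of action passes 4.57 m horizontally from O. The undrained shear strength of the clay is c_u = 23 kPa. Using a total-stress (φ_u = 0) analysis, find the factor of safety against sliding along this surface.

FS = 0.63

Taking moments about the centre O, the resisting moment is provided by the undrained shear strength acting along the arc:
Arc length L_a = R·θ = 14.5·(105.1°·π/180) = 14.5·1.8343 = 26.60 m
M_R = c_u·L_a·R = 23·26.60·14.5 = 8870.4 kN·m/m
M_D = W·d = 3082·4.57 = 14084.7 kN·m/m
FS = M_R / M_D = 8870.4 / 14084.7 = 0.630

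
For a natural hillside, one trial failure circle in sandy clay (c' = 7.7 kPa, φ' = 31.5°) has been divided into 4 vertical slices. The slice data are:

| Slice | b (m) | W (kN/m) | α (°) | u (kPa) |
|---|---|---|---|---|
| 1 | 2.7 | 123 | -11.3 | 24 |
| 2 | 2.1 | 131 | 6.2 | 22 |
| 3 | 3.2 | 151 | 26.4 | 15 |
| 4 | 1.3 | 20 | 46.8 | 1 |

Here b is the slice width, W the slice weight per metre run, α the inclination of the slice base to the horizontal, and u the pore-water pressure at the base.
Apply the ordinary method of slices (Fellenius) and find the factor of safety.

Ordinary method of slices: FS = Σ[c'·Δl_i + (W_i cosα_i − u_i·Δl_i)·tanφ'] / Σ W_i sinα_i, with Δl_i = b_i / cosα_i.
Slice 1: Δl = 2.7/cos(-11.3°) = 2.753 m; N'_1 = 123·cos(-11.3°) − 24·2.753 = 54.5; c'Δl = 21.20; W sinα = -24.1
Slice 2: Δl = 2.1/cos6.2° = 2.112 m; N'_2 = 131·cos6.2° − 22·2.112 = 83.8; c'Δl = 16.27; W sinα = 14.1
Slice 3: Δl = 3.2/cos26.4° = 3.573 m; N'_3 = 151·cos26.4° − 15·3.573 = 81.7; c'Δl = 27.51; W sinα = 67.1
Slice 4: Δl = 1.3/cos46.8° = 1.899 m; N'_4 = 20·cos46.8° − 1·1.899 = 11.8; c'Δl = 14.62; W sinα = 14.6
Σc'Δl = 79.6 kN/m; ΣN' = 231.8 kN/m; ΣW sinα = 71.8 kN/m
Resisting = 79.6 + 231.8·tan31.5° = 79.6 + 142.0 = 221.6 kN/m
FS = 221.6 / 71.8 = 3.088

FS = 3.09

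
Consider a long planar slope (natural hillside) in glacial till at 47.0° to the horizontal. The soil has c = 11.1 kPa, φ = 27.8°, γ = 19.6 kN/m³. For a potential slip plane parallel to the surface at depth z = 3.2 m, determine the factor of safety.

FS = 0.85

For an infinite slope with a slip plane parallel to the surface (no pore pressure): FS = [c + γz cos²β tanφ] / [γz sinβ cosβ].
γz = 19.6·3.2 = 62.72 kN/m²
Numerator = 11.1 + 62.72·cos²47.0°·tan27.8° = 11.1 + 62.72·0.4651·0.5272 = 26.481 kPa
Denominator = 62.72·sin47.0°·cos47.0° = 62.72·0.7314·0.6820 = 31.284 kPa
FS = 26.481 / 31.284 = 0.846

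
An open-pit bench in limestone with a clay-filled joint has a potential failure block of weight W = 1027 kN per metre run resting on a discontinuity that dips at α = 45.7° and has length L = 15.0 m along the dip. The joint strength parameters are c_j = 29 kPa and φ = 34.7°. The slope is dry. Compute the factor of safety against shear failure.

FS = 1.27

Resolving the block weight along and normal to the plane and applying the Mohr–Coulomb strength on the joint:
N' = W cosα = 1027·cos45.7° = 717.3 kN/m
Driving force T = W sinα = 1027·sin45.7° = 735.0 kN/m
Resisting force R = c_j·L + N'·tanφ = 29·15.0 + 717.3·tan34.7° = 435.0 + 496.7 = 931.7 kN/m
FS = R / T = 931.7 / 735.0 = 1.268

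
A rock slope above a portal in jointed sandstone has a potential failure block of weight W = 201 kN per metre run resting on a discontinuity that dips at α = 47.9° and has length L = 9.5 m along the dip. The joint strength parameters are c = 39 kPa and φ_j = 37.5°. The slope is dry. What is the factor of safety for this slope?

FS = 3.18

Resolving the block weight along and normal to the plane and applying the Mohr–Coulomb strength on the joint:
N' = W cosα = 201·cos47.9° = 134.8 kN/m
Driving force T = W sinα = 201·sin47.9° = 149.1 kN/m
Resisting force R = c·L + N'·tanφ_j = 39·9.5 + 134.8·tan37.5° = 370.5 + 103.4 = 473.9 kN/m
FS = R / T = 473.9 / 149.1 = 3.178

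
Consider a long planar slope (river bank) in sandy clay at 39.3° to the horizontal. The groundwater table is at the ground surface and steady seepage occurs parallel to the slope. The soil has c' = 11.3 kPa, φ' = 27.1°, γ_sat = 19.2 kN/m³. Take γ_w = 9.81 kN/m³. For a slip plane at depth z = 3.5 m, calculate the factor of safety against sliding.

With seepage parallel to the slope and the water table at the surface, the effective normal stress on the slip plane uses the buoyant unit weight γ' = γ_sat − γ_w while the driving shear stress uses γ_sat:
FS = [c' + γ' z cos²β tanφ'] / [γ_sat z sinβ cosβ]
γ' = 19.2 − 9.81 = 9.39 kN/m³
Numerator = 11.3 + 9.39·3.5·cos²39.3°·tan27.1° = 11.3 + 9.39·3.5·0.5988·0.5117 = 21.371 kPa
Denominator = 19.2·3.5·sin39.3°·cos39.3° = 19.2·3.5·0.6334·0.7738 = 32.937 kPa
FS = 21.371 / 32.937 = 0.649

FS = 0.65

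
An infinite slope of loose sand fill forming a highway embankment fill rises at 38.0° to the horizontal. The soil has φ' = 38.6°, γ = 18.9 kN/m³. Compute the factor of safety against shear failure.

For a dry cohesionless infinite slope the factor of safety is FS = tanφ' / tanβ.
FS = tan38.6° / tan38.0° = 0.7983 / 0.7813 = 1.022

FS = 1.02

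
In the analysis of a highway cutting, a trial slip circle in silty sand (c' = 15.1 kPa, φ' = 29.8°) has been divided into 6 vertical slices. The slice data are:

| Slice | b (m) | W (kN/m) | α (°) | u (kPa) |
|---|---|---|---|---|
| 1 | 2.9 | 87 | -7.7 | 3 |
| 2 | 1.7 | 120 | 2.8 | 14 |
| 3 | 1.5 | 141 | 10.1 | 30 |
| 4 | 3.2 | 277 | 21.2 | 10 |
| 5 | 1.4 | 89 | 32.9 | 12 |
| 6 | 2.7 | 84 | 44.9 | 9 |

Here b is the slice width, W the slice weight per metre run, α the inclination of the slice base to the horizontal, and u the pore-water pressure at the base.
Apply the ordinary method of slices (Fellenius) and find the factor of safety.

Ordinary method of slices: FS = Σ[c'·Δl_i + (W_i cosα_i − u_i·Δl_i)·tanφ'] / Σ W_i sinα_i, with Δl_i = b_i / cosα_i.
Slice 1: Δl = 2.9/cos(-7.7°) = 2.926 m; N'_1 = 87·cos(-7.7°) − 3·2.926 = 77.4; c'Δl = 44.19; W sinα = -11.7
Slice 2: Δl = 1.7/cos2.8° = 1.702 m; N'_2 = 120·cos2.8° − 14·1.702 = 96.0; c'Δl = 25.70; W sinα = 5.9
Slice 3: Δl = 1.5/cos10.1° = 1.524 m; N'_3 = 141·cos10.1° − 30·1.524 = 93.1; c'Δl = 23.01; W sinα = 24.7
Slice 4: Δl = 3.2/cos21.2° = 3.432 m; N'_4 = 277·cos21.2° − 10·3.432 = 223.9; c'Δl = 51.83; W sinα = 100.2
Slice 5: Δl = 1.4/cos32.9° = 1.667 m; N'_5 = 89·cos32.9° − 12·1.667 = 54.7; c'Δl = 25.18; W sinα = 48.3
Slice 6: Δl = 2.7/cos44.9° = 3.812 m; N'_6 = 84·cos44.9° − 9·3.812 = 25.2; c'Δl = 57.56; W sinα = 59.3
Σc'Δl = 227.5 kN/m; ΣN' = 570.4 kN/m; ΣW sinα = 226.7 kN/m
Resisting = 227.5 + 570.4·tan29.8° = 227.5 + 326.7 = 554.1 kN/m
FS = 554.1 / 226.7 = 2.444

FS = 2.44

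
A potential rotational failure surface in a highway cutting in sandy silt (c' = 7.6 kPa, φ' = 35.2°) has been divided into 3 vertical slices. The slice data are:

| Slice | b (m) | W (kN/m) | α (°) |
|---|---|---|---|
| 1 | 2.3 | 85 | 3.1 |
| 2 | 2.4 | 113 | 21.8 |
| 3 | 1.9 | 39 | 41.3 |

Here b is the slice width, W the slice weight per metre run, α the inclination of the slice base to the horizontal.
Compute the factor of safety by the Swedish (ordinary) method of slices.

FS = 2.92

Ordinary method of slices: FS = Σ[c'·Δl_i + (W_i cosα_i)·tanφ'] / Σ W_i sinα_i, with Δl_i = b_i / cosα_i.
Slice 1: Δl = 2.3/cos3.1° = 2.303 m; N'_1 = 85·cos3.1° = 84.9; c'Δl = 17.51; W sinα = 4.6
Slice 2: Δl = 2.4/cos21.8° = 2.585 m; N'_2 = 113·cos21.8° = 104.9; c'Δl = 19.64; W sinα = 42.0
Slice 3: Δl = 1.9/cos41.3° = 2.529 m; N'_3 = 39·cos41.3° = 29.3; c'Δl = 19.22; W sinα = 25.7
Σc'Δl = 56.4 kN/m; ΣN' = 219.1 kN/m; ΣW sinα = 72.3 kN/m
Resisting = 56.4 + 219.1·tan35.2° = 56.4 + 154.6 = 210.9 kN/m
FS = 210.9 / 72.3 = 2.917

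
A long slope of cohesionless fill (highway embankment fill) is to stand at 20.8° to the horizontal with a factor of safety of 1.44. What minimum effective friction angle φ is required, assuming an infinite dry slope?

φ = 28.7°

FS = tanφ/tanβ ⇒ tanφ = FS · tanβ = 1.44 · tan20.8° = 0.5470
φ = arctan(0.5470) = 28.68°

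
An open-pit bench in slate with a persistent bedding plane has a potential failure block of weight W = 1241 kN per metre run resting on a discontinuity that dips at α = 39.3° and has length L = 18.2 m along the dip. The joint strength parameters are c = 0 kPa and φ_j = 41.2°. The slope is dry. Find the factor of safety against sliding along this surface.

FS = 1.07

Resolving the block weight along and normal to the plane and applying the Mohr–Coulomb strength on the joint:
N' = W cosα = 1241·cos39.3° = 960.3 kN/m
Driving force T = W sinα = 1241·sin39.3° = 786.0 kN/m
Resisting force R = c·L + N'·tanφ_j = 0·18.2 + 960.3·tan41.2° = 0.0 + 840.7 = 840.7 kN/m
FS = R / T = 840.7 / 786.0 = 1.070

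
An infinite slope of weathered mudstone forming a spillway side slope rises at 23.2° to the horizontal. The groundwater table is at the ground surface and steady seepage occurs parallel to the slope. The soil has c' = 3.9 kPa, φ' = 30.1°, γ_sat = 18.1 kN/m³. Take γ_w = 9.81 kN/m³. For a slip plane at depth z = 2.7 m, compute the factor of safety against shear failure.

With seepage parallel to the slope and the water table at the surface, the effective normal stress on the slip plane uses the buoyant unit weight γ' = γ_sat − γ_w while the driving shear stress uses γ_sat:
FS = [c' + γ' z cos²β tanφ'] / [γ_sat z sinβ cosβ]
γ' = 18.1 − 9.81 = 8.29 kN/m³
Numerator = 3.9 + 8.29·2.7·cos²23.2°·tan30.1° = 3.9 + 8.29·2.7·0.8448·0.5797 = 14.861 kPa
Denominator = 18.1·2.7·sin23.2°·cos23.2° = 18.1·2.7·0.3939·0.9191 = 17.695 kPa
FS = 14.861 / 17.695 = 0.840

FS = 0.84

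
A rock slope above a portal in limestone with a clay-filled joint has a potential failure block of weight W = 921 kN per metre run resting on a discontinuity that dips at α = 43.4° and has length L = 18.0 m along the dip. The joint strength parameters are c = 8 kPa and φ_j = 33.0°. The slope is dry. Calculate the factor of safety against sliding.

FS = 0.91

Resolving the block weight along and normal to the plane and applying the Mohr–Coulomb strength on the joint:
N' = W cosα = 921·cos43.4° = 669.2 kN/m
Driving force T = W sinα = 921·sin43.4° = 632.8 kN/m
Resisting force R = c·L + N'·tanφ_j = 8·18.0 + 669.2·tan33.0° = 144.0 + 434.6 = 578.6 kN/m
FS = R / T = 578.6 / 632.8 = 0.914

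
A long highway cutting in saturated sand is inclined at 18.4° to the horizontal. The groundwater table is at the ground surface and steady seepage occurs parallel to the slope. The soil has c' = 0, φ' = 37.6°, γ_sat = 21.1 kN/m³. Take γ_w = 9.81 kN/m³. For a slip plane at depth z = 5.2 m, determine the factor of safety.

With seepage parallel to the slope and the water table at the surface, the effective normal stress on the slip plane uses the buoyant unit weight γ' = γ_sat − γ_w while the driving shear stress uses γ_sat:
FS = [c' + γ' z cos²β tanφ'] / [γ_sat z sinβ cosβ]
(For c' = 0 this reduces to FS = (γ'/γ_sat)·tanφ'/tanβ.)
γ' = 21.1 − 9.81 = 11.29 kN/m³
Numerator = 0.0 + 11.29·5.2·cos²18.4°·tan37.6° = 0.0 + 11.29·5.2·0.9004·0.7701 = 40.707 kPa
Denominator = 21.1·5.2·sin18.4°·cos18.4° = 21.1·5.2·0.3156·0.9489 = 32.862 kPa
FS = 40.707 / 32.862 = 1.239

FS = 1.24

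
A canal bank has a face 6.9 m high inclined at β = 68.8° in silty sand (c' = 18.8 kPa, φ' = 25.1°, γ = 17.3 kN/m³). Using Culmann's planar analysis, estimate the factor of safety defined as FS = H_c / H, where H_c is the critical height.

H_c = (4c'/γ) · sinβ cosφ' / [1 − cos(β − φ')]
    = (4·18.8/17.3) · sin68.8°·cos25.1° / [1 − cos43.7°]
    = 4.347 · 0.8443 / 0.2770 = 13.25 m
FS = H_c / H = 13.25 / 6.9 = 1.920

FS = 1.92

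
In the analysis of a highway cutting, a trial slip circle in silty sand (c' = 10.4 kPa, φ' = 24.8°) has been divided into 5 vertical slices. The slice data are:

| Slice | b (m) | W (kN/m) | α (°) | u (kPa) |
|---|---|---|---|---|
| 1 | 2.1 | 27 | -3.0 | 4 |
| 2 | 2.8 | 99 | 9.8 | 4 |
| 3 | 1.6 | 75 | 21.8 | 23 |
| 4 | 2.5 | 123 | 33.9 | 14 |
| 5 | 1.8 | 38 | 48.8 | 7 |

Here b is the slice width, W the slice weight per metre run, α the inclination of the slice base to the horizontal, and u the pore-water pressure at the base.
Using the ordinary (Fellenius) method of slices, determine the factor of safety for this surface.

Ordinary method of slices: FS = Σ[c'·Δl_i + (W_i cosα_i − u_i·Δl_i)·tanφ'] / Σ W_i sinα_i, with Δl_i = b_i / cosα_i.
Slice 1: Δl = 2.1/cos(-3.0°) = 2.103 m; N'_1 = 27·cos(-3.0°) − 4·2.103 = 18.6; c'Δl = 21.87; W sinα = -1.4
Slice 2: Δl = 2.8/cos9.8° = 2.841 m; N'_2 = 99·cos9.8° − 4·2.841 = 86.2; c'Δl = 29.55; W sinα = 16.9
Slice 3: Δl = 1.6/cos21.8° = 1.723 m; N'_3 = 75·cos21.8° − 23·1.723 = 30.0; c'Δl = 17.92; W sinα = 27.9
Slice 4: Δl = 2.5/cos33.9° = 3.012 m; N'_4 = 123·cos33.9° − 14·3.012 = 59.9; c'Δl = 31.32; W sinα = 68.6
Slice 5: Δl = 1.8/cos48.8° = 2.733 m; N'_5 = 38·cos48.8° − 7·2.733 = 5.9; c'Δl = 28.42; W sinα = 28.6
Σc'Δl = 129.1 kN/m; ΣN' = 200.6 kN/m; ΣW sinα = 140.5 kN/m
Resisting = 129.1 + 200.6·tan24.8° = 129.1 + 92.7 = 221.8 kN/m
FS = 221.8 / 140.5 = 1.579

FS = 1.58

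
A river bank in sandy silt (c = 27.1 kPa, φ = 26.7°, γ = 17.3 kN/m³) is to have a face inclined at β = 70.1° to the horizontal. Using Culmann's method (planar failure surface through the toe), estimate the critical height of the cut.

Culmann's analysis gives the critical failure plane at α_cr = (β + φ)/2 = (70.1 + 26.7)/2 = 48.4°, and the critical height
H_c = (4c/γ) · sinβ cosφ / [1 − cos(β − φ)]
    = (4·27.1/17.3) · sin70.1°·cos26.7° / [1 − cos(43.4°)]
    = 6.266 · 0.9403·0.8934 / [1 − 0.7266]
    = 6.266 · 0.8400 / 0.2734
    = 19.25 m

H_c = 19.25 m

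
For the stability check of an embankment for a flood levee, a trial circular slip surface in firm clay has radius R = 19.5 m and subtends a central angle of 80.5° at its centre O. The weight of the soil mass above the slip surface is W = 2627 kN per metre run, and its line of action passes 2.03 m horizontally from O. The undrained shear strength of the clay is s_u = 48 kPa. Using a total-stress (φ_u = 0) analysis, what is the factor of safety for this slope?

FS = 4.81

Taking moments about the centre O, the resisting moment is provided by the undrained shear strength acting along the arc:
Arc length L_a = R·θ = 19.5·(80.5°·π/180) = 19.5·1.4050 = 27.40 m
M_R = s_u·L_a·R = 48·27.40·19.5 = 25643.9 kN·m/m
M_D = W·d = 2627·2.03 = 5332.8 kN·m/m
FS = M_R / M_D = 25643.9 / 5332.8 = 4.809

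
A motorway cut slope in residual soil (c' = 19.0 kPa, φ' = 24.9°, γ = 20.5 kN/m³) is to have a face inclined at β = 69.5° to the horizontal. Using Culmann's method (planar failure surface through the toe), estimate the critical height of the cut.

H_c = 10.94 m

Culmann's analysis gives the critical failure plane at α_cr = (β + φ')/2 = (69.5 + 24.9)/2 = 47.2°, and the critical height
H_c = (4c'/γ) · sinβ cosφ' / [1 − cos(β − φ')]
    = (4·19.0/20.5) · sin69.5°·cos24.9° / [1 − cos(44.6°)]
    = 3.707 · 0.9367·0.9070 / [1 − 0.7120]
    = 3.707 · 0.8496 / 0.2880
    = 10.94 m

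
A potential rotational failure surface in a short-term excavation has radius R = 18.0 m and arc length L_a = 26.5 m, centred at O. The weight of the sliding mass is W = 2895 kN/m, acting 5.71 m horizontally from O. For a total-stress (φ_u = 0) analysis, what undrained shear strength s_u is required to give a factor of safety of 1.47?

FS = s_u·L_a·R / (W·d), so s_u = FS·W·d / (L_a·R).
s_u = 1.47·2895·5.71 / (26.50·18.0) = 24299.8 / 477.00 = 50.94 kPa

s_u = 50.9 kPa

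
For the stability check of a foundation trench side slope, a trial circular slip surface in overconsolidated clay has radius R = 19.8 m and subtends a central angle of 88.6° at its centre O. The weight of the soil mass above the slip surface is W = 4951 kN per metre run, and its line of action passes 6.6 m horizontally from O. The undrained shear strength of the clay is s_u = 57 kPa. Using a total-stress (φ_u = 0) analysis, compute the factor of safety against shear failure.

Taking moments about the centre O, the resisting moment is provided by the undrained shear strength acting along the arc:
Arc length L_a = R·θ = 19.8·(88.6°·π/180) = 19.8·1.5464 = 30.62 m
M_R = s_u·L_a·R = 57·30.62·19.8 = 34555.4 kN·m/m
M_D = W·d = 4951·6.6 = 32676.6 kN·m/m
FS = M_R / M_D = 34555.4 / 32676.6 = 1.057

FS = 1.06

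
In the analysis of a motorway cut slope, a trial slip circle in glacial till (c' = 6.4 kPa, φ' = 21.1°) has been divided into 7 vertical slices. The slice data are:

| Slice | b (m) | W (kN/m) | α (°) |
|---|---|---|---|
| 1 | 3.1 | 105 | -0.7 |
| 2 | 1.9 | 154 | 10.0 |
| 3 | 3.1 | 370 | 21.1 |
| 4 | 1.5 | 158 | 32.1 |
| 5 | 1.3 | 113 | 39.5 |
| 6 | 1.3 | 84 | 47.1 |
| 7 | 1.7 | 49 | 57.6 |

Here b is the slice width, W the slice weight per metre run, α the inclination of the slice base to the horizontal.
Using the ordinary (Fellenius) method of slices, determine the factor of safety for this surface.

Ordinary method of slices: FS = Σ[c'·Δl_i + (W_i cosα_i)·tanφ'] / Σ W_i sinα_i, with Δl_i = b_i / cosα_i.
Slice 1: Δl = 3.1/cos(-0.7°) = 3.100 m; N'_1 = 105·cos(-0.7°) = 105.0; c'Δl = 19.84; W sinα = -1.3
Slice 2: Δl = 1.9/cos10.0° = 1.929 m; N'_2 = 154·cos10.0° = 151.7; c'Δl = 12.35; W sinα = 26.7
Slice 3: Δl = 3.1/cos21.1° = 3.323 m; N'_3 = 370·cos21.1° = 345.2; c'Δl = 21.27; W sinα = 133.2
Slice 4: Δl = 1.5/cos32.1° = 1.771 m; N'_4 = 158·cos32.1° = 133.8; c'Δl = 11.33; W sinα = 84.0
Slice 5: Δl = 1.3/cos39.5° = 1.685 m; N'_5 = 113·cos39.5° = 87.2; c'Δl = 10.78; W sinα = 71.9
Slice 6: Δl = 1.3/cos47.1° = 1.910 m; N'_6 = 84·cos47.1° = 57.2; c'Δl = 12.22; W sinα = 61.5
Slice 7: Δl = 1.7/cos57.6° = 3.173 m; N'_7 = 49·cos57.6° = 26.3; c'Δl = 20.31; W sinα = 41.4
Σc'Δl = 108.1 kN/m; ΣN' = 906.3 kN/m; ΣW sinα = 417.4 kN/m
Resisting = 108.1 + 906.3·tan21.1° = 108.1 + 349.7 = 457.8 kN/m
FS = 457.8 / 417.4 = 1.097

FS = 1.10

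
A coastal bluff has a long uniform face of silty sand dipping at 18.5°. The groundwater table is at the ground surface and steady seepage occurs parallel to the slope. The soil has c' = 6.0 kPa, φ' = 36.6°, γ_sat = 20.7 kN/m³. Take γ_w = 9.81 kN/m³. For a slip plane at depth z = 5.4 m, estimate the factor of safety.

With seepage parallel to the slope and the water table at the surface, the effective normal stress on the slip plane uses the buoyant unit weight γ' = γ_sat − γ_w while the driving shear stress uses γ_sat:
FS = [c' + γ' z cos²β tanφ'] / [γ_sat z sinβ cosβ]
γ' = 20.7 − 9.81 = 10.89 kN/m³
Numerator = 6.0 + 10.89·5.4·cos²18.5°·tan36.6° = 6.0 + 10.89·5.4·0.8993·0.7427 = 45.276 kPa
Denominator = 20.7·5.4·sin18.5°·cos18.5° = 20.7·5.4·0.3173·0.9483 = 33.635 kPa
FS = 45.276 / 33.635 = 1.346

FS = 1.35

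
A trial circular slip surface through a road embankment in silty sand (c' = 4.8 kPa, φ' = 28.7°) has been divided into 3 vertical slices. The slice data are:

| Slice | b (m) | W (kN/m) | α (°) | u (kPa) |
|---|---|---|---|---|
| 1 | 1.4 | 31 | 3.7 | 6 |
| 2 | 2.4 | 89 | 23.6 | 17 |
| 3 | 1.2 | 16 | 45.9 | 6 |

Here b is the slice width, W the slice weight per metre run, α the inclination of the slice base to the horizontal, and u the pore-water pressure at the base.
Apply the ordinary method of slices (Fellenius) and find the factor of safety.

FS = 1.23

Ordinary method of slices: FS = Σ[c'·Δl_i + (W_i cosα_i − u_i·Δl_i)·tanφ'] / Σ W_i sinα_i, with Δl_i = b_i / cosα_i.
Slice 1: Δl = 1.4/cos3.7° = 1.403 m; N'_1 = 31·cos3.7° − 6·1.403 = 22.5; c'Δl = 6.73; W sinα = 2.0
Slice 2: Δl = 2.4/cos23.6° = 2.619 m; N'_2 = 89·cos23.6° − 17·2.619 = 37.0; c'Δl = 12.57; W sinα = 35.6
Slice 3: Δl = 1.2/cos45.9° = 1.724 m; N'_3 = 16·cos45.9° − 6·1.724 = 0.8; c'Δl = 8.28; W sinα = 11.5
Σc'Δl = 27.6 kN/m; ΣN' = 60.3 kN/m; ΣW sinα = 49.1 kN/m
Resisting = 27.6 + 60.3·tan28.7° = 27.6 + 33.0 = 60.6 kN/m
FS = 60.6 / 49.1 = 1.234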